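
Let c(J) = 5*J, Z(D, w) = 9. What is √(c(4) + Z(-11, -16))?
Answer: √29 ≈ 5.3852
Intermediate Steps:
√(c(4) + Z(-11, -16)) = √(5*4 + 9) = √(20 + 9) = √29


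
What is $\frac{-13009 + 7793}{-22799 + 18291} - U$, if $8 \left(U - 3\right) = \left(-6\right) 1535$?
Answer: $\frac{5181527}{4508} \approx 1149.4$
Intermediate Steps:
$U = - \frac{4593}{4}$ ($U = 3 + \frac{\left(-6\right) 1535}{8} = 3 + \frac{1}{8} \left(-9210\right) = 3 - \frac{4605}{4} = - \frac{4593}{4} \approx -1148.3$)
$\frac{-13009 + 7793}{-22799 + 18291} - U = \frac{-13009 + 7793}{-22799 + 18291} - - \frac{4593}{4} = - \frac{5216}{-4508} + \frac{4593}{4} = \left(-5216\right) \left(- \frac{1}{4508}\right) + \frac{4593}{4} = \frac{1304}{1127} + \frac{4593}{4} = \frac{5181527}{4508}$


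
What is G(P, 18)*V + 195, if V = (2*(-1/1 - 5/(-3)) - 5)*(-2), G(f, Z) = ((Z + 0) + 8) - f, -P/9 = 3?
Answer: 1751/3 ≈ 583.67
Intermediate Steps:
P = -27 (P = -9*3 = -27)
G(f, Z) = 8 + Z - f (G(f, Z) = (Z + 8) - f = (8 + Z) - f = 8 + Z - f)
V = 22/3 (V = (2*(-1*1 - 5*(-⅓)) - 5)*(-2) = (2*(-1 + 5/3) - 5)*(-2) = (2*(⅔) - 5)*(-2) = (4/3 - 5)*(-2) = -11/3*(-2) = 22/3 ≈ 7.3333)
G(P, 18)*V + 195 = (8 + 18 - 1*(-27))*(22/3) + 195 = (8 + 18 + 27)*(22/3) + 195 = 53*(22/3) + 195 = 1166/3 + 195 = 1751/3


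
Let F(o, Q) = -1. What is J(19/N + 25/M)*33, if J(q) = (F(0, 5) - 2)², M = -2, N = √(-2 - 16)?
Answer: 297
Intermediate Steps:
N = 3*I*√2 (N = √(-18) = 3*I*√2 ≈ 4.2426*I)
J(q) = 9 (J(q) = (-1 - 2)² = (-3)² = 9)
J(19/N + 25/M)*33 = 9*33 = 297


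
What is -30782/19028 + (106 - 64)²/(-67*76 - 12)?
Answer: -11917295/6069932 ≈ -1.9633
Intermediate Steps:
-30782/19028 + (106 - 64)²/(-67*76 - 12) = -30782*1/19028 + 42²/(-5092 - 12) = -15391/9514 + 1764/(-5104) = -15391/9514 + 1764*(-1/5104) = -15391/9514 - 441/1276 = -11917295/6069932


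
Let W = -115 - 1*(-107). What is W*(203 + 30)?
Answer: -1864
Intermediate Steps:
W = -8 (W = -115 + 107 = -8)
W*(203 + 30) = -8*(203 + 30) = -8*233 = -1864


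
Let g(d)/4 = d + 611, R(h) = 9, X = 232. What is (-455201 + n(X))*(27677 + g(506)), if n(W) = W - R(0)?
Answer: -14625267810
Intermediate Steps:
g(d) = 2444 + 4*d (g(d) = 4*(d + 611) = 4*(611 + d) = 2444 + 4*d)
n(W) = -9 + W (n(W) = W - 1*9 = W - 9 = -9 + W)
(-455201 + n(X))*(27677 + g(506)) = (-455201 + (-9 + 232))*(27677 + (2444 + 4*506)) = (-455201 + 223)*(27677 + (2444 + 2024)) = -454978*(27677 + 4468) = -454978*32145 = -14625267810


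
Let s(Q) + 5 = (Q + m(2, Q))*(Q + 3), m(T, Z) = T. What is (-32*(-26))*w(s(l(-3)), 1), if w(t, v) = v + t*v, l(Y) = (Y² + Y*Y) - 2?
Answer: 281216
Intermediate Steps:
l(Y) = -2 + 2*Y² (l(Y) = (Y² + Y²) - 2 = 2*Y² - 2 = -2 + 2*Y²)
s(Q) = -5 + (2 + Q)*(3 + Q) (s(Q) = -5 + (Q + 2)*(Q + 3) = -5 + (2 + Q)*(3 + Q))
(-32*(-26))*w(s(l(-3)), 1) = (-32*(-26))*(1*(1 + (1 + (-2 + 2*(-3)²)² + 5*(-2 + 2*(-3)²)))) = 832*(1*(1 + (1 + (-2 + 2*9)² + 5*(-2 + 2*9)))) = 832*(1*(1 + (1 + (-2 + 18)² + 5*(-2 + 18)))) = 832*(1*(1 + (1 + 16² + 5*16))) = 832*(1*(1 + (1 + 256 + 80))) = 832*(1*(1 + 337)) = 832*(1*338) = 832*338 = 281216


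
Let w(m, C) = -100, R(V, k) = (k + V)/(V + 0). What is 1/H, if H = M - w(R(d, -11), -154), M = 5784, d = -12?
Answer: 1/5884 ≈ 0.00016995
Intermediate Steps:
R(V, k) = (V + k)/V
H = 5884 (H = 5784 - 1*(-100) = 5784 + 100 = 5884)
1/H = 1/5884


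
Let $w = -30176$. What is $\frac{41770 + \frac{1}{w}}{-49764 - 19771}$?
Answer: $- \frac{1260451519}{2098288160} \approx -0.6007$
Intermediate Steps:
$\frac{41770 + \frac{1}{w}}{-49764 - 19771} = \frac{41770 + \frac{1}{-30176}}{-49764 - 19771} = \frac{41770 - \frac{1}{30176}}{-69535} = \frac{1260451519}{30176} \left(- \frac{1}{69535}\right) = - \frac{1260451519}{2098288160}$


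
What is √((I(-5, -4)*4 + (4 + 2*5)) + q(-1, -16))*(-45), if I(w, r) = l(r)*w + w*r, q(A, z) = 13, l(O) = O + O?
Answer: -45*√267 ≈ -735.31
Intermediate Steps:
l(O) = 2*O
I(w, r) = 3*r*w (I(w, r) = (2*r)*w + w*r = 2*r*w + r*w = 3*r*w)
√((I(-5, -4)*4 + (4 + 2*5)) + q(-1, -16))*(-45) = √(((3*(-4)*(-5))*4 + (4 + 2*5)) + 13)*(-45) = √((60*4 + (4 + 10)) + 13)*(-45) = √((240 + 14) + 13)*(-45) = √(254 + 13)*(-45) = √267*(-45) = -45*√267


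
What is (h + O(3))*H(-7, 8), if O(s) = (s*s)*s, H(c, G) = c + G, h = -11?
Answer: 16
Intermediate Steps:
H(c, G) = G + c
O(s) = s**3 (O(s) = s**2*s = s**3)
(h + O(3))*H(-7, 8) = (-11 + 3**3)*(8 - 7) = (-11 + 27)*1 = 16*1 = 16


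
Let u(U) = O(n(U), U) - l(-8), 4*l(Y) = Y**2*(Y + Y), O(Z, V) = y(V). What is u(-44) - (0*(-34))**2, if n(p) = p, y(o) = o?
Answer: 212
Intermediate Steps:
O(Z, V) = V
l(Y) = Y**3/2 (l(Y) = (Y**2*(Y + Y))/4 = (Y**2*(2*Y))/4 = (2*Y**3)/4 = Y**3/2)
u(U) = 256 + U (u(U) = U - (-8)**3/2 = U - (-512)/2 = U - 1*(-256) = U + 256 = 256 + U)
u(-44) - (0*(-34))**2 = (256 - 44) - (0*(-34))**2 = 212 - 1*0**2 = 212 - 1*0 = 212 + 0 = 212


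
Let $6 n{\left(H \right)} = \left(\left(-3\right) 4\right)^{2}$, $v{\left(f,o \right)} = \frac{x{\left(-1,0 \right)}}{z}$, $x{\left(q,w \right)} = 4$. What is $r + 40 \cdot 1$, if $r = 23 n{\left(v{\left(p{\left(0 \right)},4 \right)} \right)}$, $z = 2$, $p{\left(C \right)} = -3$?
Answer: $592$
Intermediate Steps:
$v{\left(f,o \right)} = 2$ ($v{\left(f,o \right)} = \frac{4}{2} = 4 \cdot \frac{1}{2} = 2$)
$n{\left(H \right)} = 24$ ($n{\left(H \right)} = \frac{\left(\left(-3\right) 4\right)^{2}}{6} = \frac{\left(-12\right)^{2}}{6} = \frac{1}{6} \cdot 144 = 24$)
$r = 552$ ($r = 23 \cdot 24 = 552$)
$r + 40 \cdot 1 = 552 + 40 \cdot 1 = 552 + 40 = 592$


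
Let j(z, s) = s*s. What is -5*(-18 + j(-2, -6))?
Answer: -90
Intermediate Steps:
j(z, s) = s**2
-5*(-18 + j(-2, -6)) = -5*(-18 + (-6)**2) = -5*(-18 + 36) = -5*18 = -90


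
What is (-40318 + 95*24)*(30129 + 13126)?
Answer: -1645333690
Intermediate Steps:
(-40318 + 95*24)*(30129 + 13126) = (-40318 + 2280)*43255 = -38038*43255 = -1645333690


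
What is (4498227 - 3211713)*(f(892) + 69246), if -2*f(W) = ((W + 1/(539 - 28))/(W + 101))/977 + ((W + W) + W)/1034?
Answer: 7610883778132495661775/85434641369 ≈ 8.9084e+10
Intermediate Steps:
f(W) = -3*W/2068 - (1/511 + W)/(1954*(101 + W)) (f(W) = -(((W + 1/(539 - 28))/(W + 101))/977 + ((W + W) + W)/1034)/2 = -(((W + 1/511)/(101 + W))*(1/977) + (2*W + W)*(1/1034))/2 = -(((W + 1/511)/(101 + W))*(1/977) + (3*W)*(1/1034))/2 = -(((1/511 + W)/(101 + W))*(1/977) + 3*W/1034)/2 = -((1/511 + W)/(977*(101 + W)) + 3*W/1034)/2 = -(3*W/1034 + (1/511 + W)/(977*(101 + W)))/2 = -3*W/2068 - (1/511 + W)/(1954*(101 + W)))
(4498227 - 3211713)*(f(892) + 69246) = (4498227 - 3211713)*((-1034 - 151800215*892 - 1497741*892²)/(1032442796*(101 + 892)) + 69246) = 1286514*((1/1032442796)*(-1034 - 135405791780 - 1497741*795664)/993 + 69246) = 1286514*((1/1032442796)*(1/993)*(-1034 - 135405791780 - 1191698595024) + 69246) = 1286514*((1/1032442796)*(1/993)*(-1327104387838) + 69246) = 1286514*(-663552193919/512607848214 + 69246) = 1286514*(35495379505232725/512607848214) = 7610883778132495661775/85434641369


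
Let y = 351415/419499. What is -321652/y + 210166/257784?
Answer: -17391707654375971/45294582180 ≈ -3.8397e+5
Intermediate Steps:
y = 351415/419499 (y = 351415*(1/419499) = 351415/419499 ≈ 0.83770)
-321652/y + 210166/257784 = -321652/351415/419499 + 210166/257784 = -321652*419499/351415 + 210166*(1/257784) = -134932692348/351415 + 105083/128892 = -17391707654375971/45294582180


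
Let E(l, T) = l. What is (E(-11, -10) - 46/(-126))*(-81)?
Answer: 6030/7 ≈ 861.43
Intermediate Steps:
(E(-11, -10) - 46/(-126))*(-81) = (-11 - 46/(-126))*(-81) = (-11 - 46*(-1/126))*(-81) = (-11 + 23/63)*(-81) = -670/63*(-81) = 6030/7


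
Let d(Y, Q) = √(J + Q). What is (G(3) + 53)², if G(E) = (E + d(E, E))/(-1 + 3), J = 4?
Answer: (109 + √7)²/4 ≈ 3116.2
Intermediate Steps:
d(Y, Q) = √(4 + Q)
G(E) = E/2 + √(4 + E)/2 (G(E) = (E + √(4 + E))/(-1 + 3) = (E + √(4 + E))/2 = (E + √(4 + E))*(½) = E/2 + √(4 + E)/2)
(G(3) + 53)² = (((½)*3 + √(4 + 3)/2) + 53)² = ((3/2 + √7/2) + 53)² = (109/2 + √7/2)²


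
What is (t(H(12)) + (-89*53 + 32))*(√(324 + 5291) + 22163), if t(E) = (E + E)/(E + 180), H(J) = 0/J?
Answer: -103833655 - 4685*√5615 ≈ -1.0418e+8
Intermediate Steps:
H(J) = 0
t(E) = 2*E/(180 + E) (t(E) = (2*E)/(180 + E) = 2*E/(180 + E))
(t(H(12)) + (-89*53 + 32))*(√(324 + 5291) + 22163) = (2*0/(180 + 0) + (-89*53 + 32))*(√(324 + 5291) + 22163) = (2*0/180 + (-4717 + 32))*(√5615 + 22163) = (2*0*(1/180) - 4685)*(22163 + √5615) = (0 - 4685)*(22163 + √5615) = -4685*(22163 + √5615) = -103833655 - 4685*√5615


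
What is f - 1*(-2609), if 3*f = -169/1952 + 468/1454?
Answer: 11107660913/4257312 ≈ 2609.1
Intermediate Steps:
f = 333905/4257312 (f = (-169/1952 + 468/1454)/3 = (-169*1/1952 + 468*(1/1454))/3 = (-169/1952 + 234/727)/3 = (1/3)*(333905/1419104) = 333905/4257312 ≈ 0.078431)
f - 1*(-2609) = 333905/4257312 - 1*(-2609) = 333905/4257312 + 2609 = 11107660913/4257312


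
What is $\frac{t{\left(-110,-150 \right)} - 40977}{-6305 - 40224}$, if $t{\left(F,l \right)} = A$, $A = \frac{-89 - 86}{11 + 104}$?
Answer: $\frac{942506}{1070167} \approx 0.88071$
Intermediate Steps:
$A = - \frac{35}{23}$ ($A = - \frac{175}{115} = \left(-175\right) \frac{1}{115} = - \frac{35}{23} \approx -1.5217$)
$t{\left(F,l \right)} = - \frac{35}{23}$
$\frac{t{\left(-110,-150 \right)} - 40977}{-6305 - 40224} = \frac{- \frac{35}{23} - 40977}{-6305 - 40224} = - \frac{942506}{23 \left(-46529\right)} = \left(- \frac{942506}{23}\right) \left(- \frac{1}{46529}\right) = \frac{942506}{1070167}$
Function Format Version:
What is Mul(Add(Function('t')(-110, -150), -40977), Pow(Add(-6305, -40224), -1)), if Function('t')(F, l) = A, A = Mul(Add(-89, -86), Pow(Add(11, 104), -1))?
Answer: Rational(942506, 1070167) ≈ 0.88071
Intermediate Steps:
A = Rational(-35, 23) (A = Mul(-175, Pow(115, -1)) = Mul(-175, Rational(1, 115)) = Rational(-35, 23) ≈ -1.5217)
Function('t')(F, l) = Rational(-35, 23)
Mul(Add(Function('t')(-110, -150), -40977), Pow(Add(-6305, -40224), -1)) = Mul(Add(Rational(-35, 23), -40977), Pow(Add(-6305, -40224), -1)) = Mul(Rational(-942506, 23), Pow(-46529, -1)) = Mul(Rational(-942506, 23), Rational(-1, 46529)) = Rational(942506, 1070167)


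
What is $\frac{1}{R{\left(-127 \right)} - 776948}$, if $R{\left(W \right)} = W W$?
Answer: $- \frac{1}{760819} \approx -1.3144 \cdot 10^{-6}$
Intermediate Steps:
$R{\left(W \right)} = W^{2}$
$\frac{1}{R{\left(-127 \right)} - 776948} = \frac{1}{\left(-127\right)^{2} - 776948} = \frac{1}{16129 - 776948} = \frac{1}{-760819} = - \frac{1}{760819}$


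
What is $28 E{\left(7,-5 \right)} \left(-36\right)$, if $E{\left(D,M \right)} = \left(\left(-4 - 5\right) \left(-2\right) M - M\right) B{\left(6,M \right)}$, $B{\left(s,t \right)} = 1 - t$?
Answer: $514080$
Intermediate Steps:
$E{\left(D,M \right)} = 17 M \left(1 - M\right)$ ($E{\left(D,M \right)} = \left(\left(-4 - 5\right) \left(-2\right) M - M\right) \left(1 - M\right) = \left(\left(-9\right) \left(-2\right) M - M\right) \left(1 - M\right) = \left(18 M - M\right) \left(1 - M\right) = 17 M \left(1 - M\right)$)
$28 E{\left(7,-5 \right)} \left(-36\right) = 28 \cdot 17 \left(-5\right) \left(1 - -5\right) \left(-36\right) = 28 \cdot 17 \left(-5\right) \left(1 + 5\right) \left(-36\right) = 28 \cdot 17 \left(-5\right) 6 \left(-36\right) = 28 \left(-510\right) \left(-36\right) = \left(-14280\right) \left(-36\right) = 514080$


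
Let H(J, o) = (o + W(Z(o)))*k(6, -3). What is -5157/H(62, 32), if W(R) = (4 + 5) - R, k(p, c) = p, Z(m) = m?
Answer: -191/2 ≈ -95.500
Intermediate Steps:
W(R) = 9 - R
H(J, o) = 54 (H(J, o) = (o + (9 - o))*6 = 9*6 = 54)
-5157/H(62, 32) = -5157/54 = -5157*1/54 = -191/2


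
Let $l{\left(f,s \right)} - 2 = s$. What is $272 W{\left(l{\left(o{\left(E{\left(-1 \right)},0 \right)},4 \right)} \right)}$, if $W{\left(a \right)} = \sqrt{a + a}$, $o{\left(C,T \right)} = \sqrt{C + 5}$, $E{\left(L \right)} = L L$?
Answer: $544 \sqrt{3} \approx 942.24$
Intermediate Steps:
$E{\left(L \right)} = L^{2}$
$o{\left(C,T \right)} = \sqrt{5 + C}$
$l{\left(f,s \right)} = 2 + s$
$W{\left(a \right)} = \sqrt{2} \sqrt{a}$ ($W{\left(a \right)} = \sqrt{2 a} = \sqrt{2} \sqrt{a}$)
$272 W{\left(l{\left(o{\left(E{\left(-1 \right)},0 \right)},4 \right)} \right)} = 272 \sqrt{2} \sqrt{2 + 4} = 272 \sqrt{2} \sqrt{6} = 272 \cdot 2 \sqrt{3} = 544 \sqrt{3}$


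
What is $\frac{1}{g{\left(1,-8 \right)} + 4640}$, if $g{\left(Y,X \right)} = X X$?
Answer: $\frac{1}{4704} \approx 0.00021259$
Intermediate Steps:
$g{\left(Y,X \right)} = X^{2}$
$\frac{1}{g{\left(1,-8 \right)} + 4640} = \frac{1}{\left(-8\right)^{2} + 4640} = \frac{1}{64 + 4640} = \frac{1}{4704}$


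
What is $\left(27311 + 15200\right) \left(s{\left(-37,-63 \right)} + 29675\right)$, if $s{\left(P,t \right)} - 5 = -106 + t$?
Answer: $1254542121$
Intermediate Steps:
$s{\left(P,t \right)} = -101 + t$ ($s{\left(P,t \right)} = 5 + \left(-106 + t\right) = -101 + t$)
$\left(27311 + 15200\right) \left(s{\left(-37,-63 \right)} + 29675\right) = \left(27311 + 15200\right) \left(\left(-101 - 63\right) + 29675\right) = 42511 \left(-164 + 29675\right) = 42511 \cdot 29511 = 1254542121$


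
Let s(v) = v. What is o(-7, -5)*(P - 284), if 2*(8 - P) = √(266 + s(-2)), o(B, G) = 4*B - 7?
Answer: 9660 + 35*√66 ≈ 9944.3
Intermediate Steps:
o(B, G) = -7 + 4*B
P = 8 - √66 (P = 8 - √(266 - 2)/2 = 8 - √66 ≈ -0.12404)
o(-7, -5)*(P - 284) = (-7 + 4*(-7))*((8 - √66) - 284) = (-7 - 28)*(-276 - √66) = -35*(-276 - √66) = 9660 + 35*√66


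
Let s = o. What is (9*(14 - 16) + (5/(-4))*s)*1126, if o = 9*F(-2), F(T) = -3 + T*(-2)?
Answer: -65871/2 ≈ -32936.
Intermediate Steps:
F(T) = -3 - 2*T
o = 9 (o = 9*(-3 - 2*(-2)) = 9*(-3 + 4) = 9*1 = 9)
s = 9
(9*(14 - 16) + (5/(-4))*s)*1126 = (9*(14 - 16) + (5/(-4))*9)*1126 = (9*(-2) + (5*(-¼))*9)*1126 = (-18 - 5/4*9)*1126 = (-18 - 45/4)*1126 = -117/4*1126 = -65871/2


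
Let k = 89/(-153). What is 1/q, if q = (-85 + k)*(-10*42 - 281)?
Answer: 153/9178894 ≈ 1.6669e-5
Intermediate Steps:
k = -89/153 (k = 89*(-1/153) = -89/153 ≈ -0.58170)
q = 9178894/153 (q = (-85 - 89/153)*(-10*42 - 281) = -13094*(-420 - 281)/153 = -13094/153*(-701) = 9178894/153 ≈ 59993.)
1/q = 1/(9178894/153) = 153/9178894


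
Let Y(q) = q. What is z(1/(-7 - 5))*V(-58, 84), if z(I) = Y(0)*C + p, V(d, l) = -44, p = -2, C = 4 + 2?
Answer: 88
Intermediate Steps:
C = 6
z(I) = -2 (z(I) = 0*6 - 2 = 0 - 2 = -2)
z(1/(-7 - 5))*V(-58, 84) = -2*(-44) = 88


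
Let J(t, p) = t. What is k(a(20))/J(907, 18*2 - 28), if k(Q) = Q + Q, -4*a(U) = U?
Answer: -10/907 ≈ -0.011025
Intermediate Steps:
a(U) = -U/4
k(Q) = 2*Q
k(a(20))/J(907, 18*2 - 28) = (2*(-¼*20))/907 = (2*(-5))*(1/907) = -10*1/907 = -10/907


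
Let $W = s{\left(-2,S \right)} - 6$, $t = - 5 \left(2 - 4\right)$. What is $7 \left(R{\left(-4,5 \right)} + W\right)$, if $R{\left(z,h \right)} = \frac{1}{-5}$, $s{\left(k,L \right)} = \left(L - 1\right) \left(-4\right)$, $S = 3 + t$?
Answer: $- \frac{1897}{5} \approx -379.4$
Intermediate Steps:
$t = 10$ ($t = \left(-5\right) \left(-2\right) = 10$)
$S = 13$ ($S = 3 + 10 = 13$)
$s{\left(k,L \right)} = 4 - 4 L$ ($s{\left(k,L \right)} = \left(-1 + L\right) \left(-4\right) = 4 - 4 L$)
$R{\left(z,h \right)} = - \frac{1}{5}$
$W = -54$ ($W = \left(4 - 52\right) - 6 = -48 - 6 = -54$)
$7 \left(R{\left(-4,5 \right)} + W\right) = 7 \left(- \frac{1}{5} - 54\right) = 7 \left(- \frac{271}{5}\right) = - \frac{1897}{5}$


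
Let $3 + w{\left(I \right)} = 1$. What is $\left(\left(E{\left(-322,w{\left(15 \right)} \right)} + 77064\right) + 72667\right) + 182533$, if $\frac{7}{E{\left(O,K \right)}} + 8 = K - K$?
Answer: $\frac{2658105}{8} \approx 3.3226 \cdot 10^{5}$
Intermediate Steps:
$w{\left(I \right)} = -2$ ($w{\left(I \right)} = -3 + 1 = -2$)
$E{\left(O,K \right)} = - \frac{7}{8}$ ($E{\left(O,K \right)} = \frac{7}{-8 + \left(K - K\right)} = \frac{7}{-8 + 0} = \frac{7}{-8} = 7 \left(- \frac{1}{8}\right) = - \frac{7}{8}$)
$\left(\left(E{\left(-322,w{\left(15 \right)} \right)} + 77064\right) + 72667\right) + 182533 = \left(\left(- \frac{7}{8} + 77064\right) + 72667\right) + 182533 = \left(\frac{616505}{8} + 72667\right) + 182533 = \frac{1197841}{8} + 182533 = \frac{2658105}{8}$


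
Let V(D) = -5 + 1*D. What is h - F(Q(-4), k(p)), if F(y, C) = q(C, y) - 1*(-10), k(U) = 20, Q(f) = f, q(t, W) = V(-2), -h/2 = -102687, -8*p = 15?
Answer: 205371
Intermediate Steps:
p = -15/8 (p = -⅛*15 = -15/8 ≈ -1.8750)
V(D) = -5 + D
h = 205374 (h = -2*(-102687) = 205374)
q(t, W) = -7 (q(t, W) = -5 - 2 = -7)
F(y, C) = 3 (F(y, C) = -7 - 1*(-10) = -7 + 10 = 3)
h - F(Q(-4), k(p)) = 205374 - 1*3 = 205374 - 3 = 205371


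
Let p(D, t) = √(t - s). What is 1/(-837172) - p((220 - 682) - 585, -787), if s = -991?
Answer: -1/837172 - 2*√51 ≈ -14.283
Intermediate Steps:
p(D, t) = √(991 + t) (p(D, t) = √(t - 1*(-991)) = √(t + 991) = √(991 + t))
1/(-837172) - p((220 - 682) - 585, -787) = 1/(-837172) - √(991 - 787) = -1/837172 - √204 = -1/837172 - 2*√51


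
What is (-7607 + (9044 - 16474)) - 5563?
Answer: -20600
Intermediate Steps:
(-7607 + (9044 - 16474)) - 5563 = (-7607 - 7430) - 5563 = -15037 - 5563 = -20600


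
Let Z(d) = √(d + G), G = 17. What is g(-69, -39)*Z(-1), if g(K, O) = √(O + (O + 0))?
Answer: 4*I*√78 ≈ 35.327*I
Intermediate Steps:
g(K, O) = √2*√O (g(K, O) = √(O + O) = √(2*O) = √2*√O)
Z(d) = √(17 + d) (Z(d) = √(d + 17) = √(17 + d))
g(-69, -39)*Z(-1) = (√2*√(-39))*√(17 - 1) = (√2*(I*√39))*√16 = (I*√78)*4 = 4*I*√78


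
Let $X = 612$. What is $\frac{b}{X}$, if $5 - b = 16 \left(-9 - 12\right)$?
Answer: $\frac{341}{612} \approx 0.55719$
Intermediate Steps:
$b = 341$ ($b = 5 - 16 \left(-9 - 12\right) = 5 - 16 \left(-21\right) = 5 - -336 = 5 + 336 = 341$)
$\frac{b}{X} = \frac{341}{612}$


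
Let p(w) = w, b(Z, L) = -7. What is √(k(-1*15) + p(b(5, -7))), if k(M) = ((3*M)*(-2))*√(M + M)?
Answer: √(-7 + 90*I*√30) ≈ 15.588 + 15.811*I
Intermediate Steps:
k(M) = -6*√2*M^(3/2) (k(M) = (-6*M)*√(2*M) = (-6*M)*(√2*√M) = -6*√2*M^(3/2))
√(k(-1*15) + p(b(5, -7))) = √(-6*√2*(-1*15)^(3/2) - 7) = √(-6*√2*(-15)^(3/2) - 7) = √(-6*√2*(-15*I*√15) - 7) = √(90*I*√30 - 7) = √(-7 + 90*I*√30)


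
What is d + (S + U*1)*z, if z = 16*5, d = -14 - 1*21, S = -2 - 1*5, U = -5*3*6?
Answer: -7795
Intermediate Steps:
U = -90 (U = -15*6 = -90)
S = -7 (S = -2 - 5 = -7)
d = -35 (d = -14 - 21 = -35)
z = 80
d + (S + U*1)*z = -35 + (-7 - 90*1)*80 = -35 + (-7 - 90)*80 = -35 - 97*80 = -35 - 7760 = -7795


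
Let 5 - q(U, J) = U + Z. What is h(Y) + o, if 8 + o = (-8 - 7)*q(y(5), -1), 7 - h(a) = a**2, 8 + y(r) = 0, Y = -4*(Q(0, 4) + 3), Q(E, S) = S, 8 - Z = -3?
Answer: -815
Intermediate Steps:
Z = 11 (Z = 8 - 1*(-3) = 8 + 3 = 11)
Y = -28 (Y = -4*(4 + 3) = -4*7 = -28)
y(r) = -8 (y(r) = -8 + 0 = -8)
q(U, J) = -6 - U (q(U, J) = 5 - (U + 11) = 5 - (11 + U) = 5 + (-11 - U) = -6 - U)
h(a) = 7 - a**2
o = -38 (o = -8 + (-8 - 7)*(-6 - 1*(-8)) = -8 - 15*(-6 + 8) = -8 - 15*2 = -8 - 30 = -38)
h(Y) + o = (7 - 1*(-28)**2) - 38 = (7 - 1*784) - 38 = (7 - 784) - 38 = -777 - 38 = -815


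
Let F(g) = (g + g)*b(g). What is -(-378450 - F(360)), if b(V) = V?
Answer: 637650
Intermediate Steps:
F(g) = 2*g² (F(g) = (g + g)*g = (2*g)*g = 2*g²)
-(-378450 - F(360)) = -(-378450 - 2*360²) = -(-378450 - 2*129600) = -(-378450 - 1*259200) = -(-378450 - 259200) = -1*(-637650) = 637650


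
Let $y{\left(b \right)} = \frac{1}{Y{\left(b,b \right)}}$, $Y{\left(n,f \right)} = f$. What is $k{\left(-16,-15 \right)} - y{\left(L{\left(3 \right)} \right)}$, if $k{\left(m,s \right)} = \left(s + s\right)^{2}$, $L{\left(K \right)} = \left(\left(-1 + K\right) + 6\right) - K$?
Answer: $\frac{4499}{5} \approx 899.8$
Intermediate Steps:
$L{\left(K \right)} = 5$ ($L{\left(K \right)} = \left(5 + K\right) - K = 5$)
$y{\left(b \right)} = \frac{1}{b}$
$k{\left(m,s \right)} = 4 s^{2}$ ($k{\left(m,s \right)} = \left(2 s\right)^{2} = 4 s^{2}$)
$k{\left(-16,-15 \right)} - y{\left(L{\left(3 \right)} \right)} = 4 \left(-15\right)^{2} - \frac{1}{5} = 4 \cdot 225 - \frac{1}{5} = 900 - \frac{1}{5} = \frac{4499}{5}$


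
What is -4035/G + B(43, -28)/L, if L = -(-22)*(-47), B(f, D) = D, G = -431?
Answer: 2092129/222827 ≈ 9.3890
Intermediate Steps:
L = -1034 (L = -1*1034 = -1034)
-4035/G + B(43, -28)/L = -4035/(-431) - 28/(-1034) = -4035*(-1/431) - 28*(-1/1034) = 4035/431 + 14/517 = 2092129/222827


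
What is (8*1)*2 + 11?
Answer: 27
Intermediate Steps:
(8*1)*2 + 11 = 8*2 + 11 = 16 + 11 = 27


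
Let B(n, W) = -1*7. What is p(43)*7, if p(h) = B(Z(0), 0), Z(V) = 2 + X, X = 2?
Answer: -49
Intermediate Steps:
Z(V) = 4 (Z(V) = 2 + 2 = 4)
B(n, W) = -7
p(h) = -7
p(43)*7 = -7*7 = -49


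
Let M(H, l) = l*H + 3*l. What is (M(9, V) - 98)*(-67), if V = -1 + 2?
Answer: 5762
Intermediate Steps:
V = 1
M(H, l) = 3*l + H*l (M(H, l) = H*l + 3*l = 3*l + H*l)
(M(9, V) - 98)*(-67) = (1*(3 + 9) - 98)*(-67) = (1*12 - 98)*(-67) = (12 - 98)*(-67) = -86*(-67) = 5762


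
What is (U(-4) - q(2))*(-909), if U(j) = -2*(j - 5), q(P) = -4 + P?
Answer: -18180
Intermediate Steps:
U(j) = 10 - 2*j (U(j) = -2*(-5 + j) = 10 - 2*j)
(U(-4) - q(2))*(-909) = ((10 - 2*(-4)) - (-4 + 2))*(-909) = ((10 + 8) - 1*(-2))*(-909) = (18 + 2)*(-909) = 20*(-909) = -18180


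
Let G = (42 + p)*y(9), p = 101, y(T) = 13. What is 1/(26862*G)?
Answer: 1/49936458 ≈ 2.0025e-8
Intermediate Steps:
G = 1859 (G = (42 + 101)*13 = 143*13 = 1859)
1/(26862*G) = 1/(26862*1859) = (1/26862)*(1/1859) = 1/49936458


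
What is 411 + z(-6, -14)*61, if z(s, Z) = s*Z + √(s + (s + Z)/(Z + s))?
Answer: 5535 + 61*I*√5 ≈ 5535.0 + 136.4*I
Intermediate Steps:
z(s, Z) = √(1 + s) + Z*s (z(s, Z) = Z*s + √(s + (Z + s)/(Z + s)) = Z*s + √(s + 1) = Z*s + √(1 + s) = √(1 + s) + Z*s)
411 + z(-6, -14)*61 = 411 + (√((-14 - 6 - 6*(-14 - 6))/(-14 - 6)) - 14*(-6))*61 = 411 + (√((-14 - 6 - 6*(-20))/(-20)) + 84)*61 = 411 + (√(-(-14 - 6 + 120)/20) + 84)*61 = 411 + (√(-1/20*100) + 84)*61 = 411 + (√(-5) + 84)*61 = 411 + (I*√5 + 84)*61 = 411 + (84 + I*√5)*61 = 411 + (5124 + 61*I*√5) = 5535 + 61*I*√5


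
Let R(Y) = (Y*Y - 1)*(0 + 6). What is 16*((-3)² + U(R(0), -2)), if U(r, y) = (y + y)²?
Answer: 400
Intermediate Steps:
R(Y) = -6 + 6*Y² (R(Y) = (Y² - 1)*6 = (-1 + Y²)*6 = -6 + 6*Y²)
U(r, y) = 4*y² (U(r, y) = (2*y)² = 4*y²)
16*((-3)² + U(R(0), -2)) = 16*((-3)² + 4*(-2)²) = 16*(9 + 4*4) = 16*(9 + 16) = 16*25 = 400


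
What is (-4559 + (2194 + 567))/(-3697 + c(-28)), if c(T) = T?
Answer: 1798/3725 ≈ 0.48268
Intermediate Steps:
(-4559 + (2194 + 567))/(-3697 + c(-28)) = (-4559 + (2194 + 567))/(-3697 - 28) = (-4559 + 2761)/(-3725) = -1798*(-1/3725) = 1798/3725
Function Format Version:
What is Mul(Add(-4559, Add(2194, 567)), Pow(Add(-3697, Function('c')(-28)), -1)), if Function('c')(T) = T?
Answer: Rational(1798, 3725) ≈ 0.48268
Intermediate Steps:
Mul(Add(-4559, Add(2194, 567)), Pow(Add(-3697, Function('c')(-28)), -1)) = Mul(Add(-4559, Add(2194, 567)), Pow(Add(-3697, -28), -1)) = Mul(Add(-4559, 2761), Pow(-3725, -1)) = Mul(-1798, Rational(-1, 3725)) = Rational(1798, 3725)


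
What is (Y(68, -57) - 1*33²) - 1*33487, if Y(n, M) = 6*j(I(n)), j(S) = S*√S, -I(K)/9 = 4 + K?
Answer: -34576 - 69984*I*√2 ≈ -34576.0 - 98972.0*I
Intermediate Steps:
I(K) = -36 - 9*K (I(K) = -9*(4 + K) = -36 - 9*K)
j(S) = S^(3/2)
Y(n, M) = 6*(-36 - 9*n)^(3/2)
(Y(68, -57) - 1*33²) - 1*33487 = (162*(-4 - 1*68)^(3/2) - 1*33²) - 1*33487 = (162*(-4 - 68)^(3/2) - 1*1089) - 33487 = (162*(-72)^(3/2) - 1089) - 33487 = (162*(-432*I*√2) - 1089) - 33487 = (-69984*I*√2 - 1089) - 33487 = (-1089 - 69984*I*√2) - 33487 = -34576 - 69984*I*√2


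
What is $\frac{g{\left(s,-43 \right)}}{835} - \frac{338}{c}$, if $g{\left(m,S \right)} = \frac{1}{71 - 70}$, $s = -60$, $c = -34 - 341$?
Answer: $\frac{56521}{62625} \approx 0.90253$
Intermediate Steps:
$c = -375$ ($c = -34 - 341 = -375$)
$g{\left(m,S \right)} = 1$ ($g{\left(m,S \right)} = 1^{-1} = 1$)
$\frac{g{\left(s,-43 \right)}}{835} - \frac{338}{c} = 1 \cdot \frac{1}{835} - \frac{338}{-375} = 1 \cdot \frac{1}{835} - - \frac{338}{375} = \frac{1}{835} + \frac{338}{375} = \frac{56521}{62625}$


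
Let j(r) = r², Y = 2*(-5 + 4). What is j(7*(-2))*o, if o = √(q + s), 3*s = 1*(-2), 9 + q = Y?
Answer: 196*I*√105/3 ≈ 669.47*I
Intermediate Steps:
Y = -2 (Y = 2*(-1) = -2)
q = -11 (q = -9 - 2 = -11)
s = -⅔ (s = (1*(-2))/3 = (⅓)*(-2) = -⅔ ≈ -0.66667)
o = I*√105/3 (o = √(-11 - ⅔) = √(-35/3) = I*√105/3 ≈ 3.4156*I)
j(7*(-2))*o = (7*(-2))²*(I*√105/3) = (-14)²*(I*√105/3) = 196*(I*√105/3) = 196*I*√105/3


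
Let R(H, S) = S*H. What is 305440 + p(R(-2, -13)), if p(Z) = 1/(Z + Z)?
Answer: 15882881/52 ≈ 3.0544e+5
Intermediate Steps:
R(H, S) = H*S
p(Z) = 1/(2*Z)
305440 + p(R(-2, -13)) = 305440 + 1/(2*((-2*(-13)))) = 305440 + (½)/26 = 305440 + (½)*(1/26) = 305440 + 1/52 = 15882881/52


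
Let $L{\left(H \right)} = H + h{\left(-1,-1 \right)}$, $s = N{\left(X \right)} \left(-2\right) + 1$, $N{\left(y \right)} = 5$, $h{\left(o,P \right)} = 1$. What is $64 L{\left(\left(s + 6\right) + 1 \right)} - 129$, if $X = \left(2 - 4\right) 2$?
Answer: $-193$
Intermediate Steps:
$X = -4$ ($X = \left(-2\right) 2 = -4$)
$s = -9$ ($s = 5 \left(-2\right) + 1 = -10 + 1 = -9$)
$L{\left(H \right)} = 1 + H$ ($L{\left(H \right)} = H + 1 = 1 + H$)
$64 L{\left(\left(s + 6\right) + 1 \right)} - 129 = 64 \left(1 + \left(\left(-9 + 6\right) + 1\right)\right) - 129 = 64 \left(1 + \left(-3 + 1\right)\right) - 129 = 64 \left(1 - 2\right) - 129 = 64 \left(-1\right) - 129 = -64 - 129 = -193$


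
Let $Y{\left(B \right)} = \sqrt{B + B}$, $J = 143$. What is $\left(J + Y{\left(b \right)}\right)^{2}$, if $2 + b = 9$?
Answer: $\left(143 + \sqrt{14}\right)^{2} \approx 21533.0$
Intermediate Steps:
$b = 7$ ($b = -2 + 9 = 7$)
$Y{\left(B \right)} = \sqrt{2} \sqrt{B}$ ($Y{\left(B \right)} = \sqrt{2 B} = \sqrt{2} \sqrt{B}$)
$\left(J + Y{\left(b \right)}\right)^{2} = \left(143 + \sqrt{2} \sqrt{7}\right)^{2} = \left(143 + \sqrt{14}\right)^{2}$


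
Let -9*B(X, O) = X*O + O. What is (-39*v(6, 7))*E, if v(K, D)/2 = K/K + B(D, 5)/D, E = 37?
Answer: -22126/21 ≈ -1053.6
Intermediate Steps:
B(X, O) = -O/9 - O*X/9 (B(X, O) = -(X*O + O)/9 = -(O*X + O)/9 = -(O + O*X)/9 = -O/9 - O*X/9)
v(K, D) = 2 + 2*(-5/9 - 5*D/9)/D (v(K, D) = 2*(K/K + (-1/9*5*(1 + D))/D) = 2*(1 + (-5/9 - 5*D/9)/D) = 2 + 2*(-5/9 - 5*D/9)/D)
(-39*v(6, 7))*E = -26*(-5 + 4*7)/(3*7)*37 = -26*(-5 + 28)/(3*7)*37 = -26*23/(3*7)*37 = -39*46/63*37 = -598/21*37 = -22126/21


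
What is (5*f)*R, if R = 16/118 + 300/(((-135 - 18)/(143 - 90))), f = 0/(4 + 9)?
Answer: 0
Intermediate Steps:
f = 0 (f = 0/13 = 0*(1/13) = 0)
R = -312292/3009 (R = 16*(1/118) + 300/((-153/53)) = 8/59 + 300/((-153*1/53)) = 8/59 + 300/(-153/53) = 8/59 + 300*(-53/153) = 8/59 - 5300/51 = -312292/3009 ≈ -103.79)
(5*f)*R = (5*0)*(-312292/3009) = 0*(-312292/3009) = 0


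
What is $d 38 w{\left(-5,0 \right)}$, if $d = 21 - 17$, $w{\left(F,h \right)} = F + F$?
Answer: $-1520$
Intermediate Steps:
$w{\left(F,h \right)} = 2 F$
$d = 4$ ($d = 21 - 17 = 4$)
$d 38 w{\left(-5,0 \right)} = 4 \cdot 38 \cdot 2 \left(-5\right) = 152 \left(-10\right) = -1520$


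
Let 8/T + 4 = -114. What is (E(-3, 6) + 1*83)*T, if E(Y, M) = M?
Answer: -356/59 ≈ -6.0339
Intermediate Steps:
T = -4/59 (T = 8/(-4 - 114) = 8/(-118) = 8*(-1/118) = -4/59 ≈ -0.067797)
(E(-3, 6) + 1*83)*T = (6 + 1*83)*(-4/59) = (6 + 83)*(-4/59) = 89*(-4/59) = -356/59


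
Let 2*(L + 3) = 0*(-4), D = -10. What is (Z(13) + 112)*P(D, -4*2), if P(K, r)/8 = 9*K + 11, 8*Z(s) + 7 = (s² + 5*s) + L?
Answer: -88480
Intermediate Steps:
L = -3 (L = -3 + (0*(-4))/2 = -3 + (½)*0 = -3 + 0 = -3)
Z(s) = -5/4 + s²/8 + 5*s/8 (Z(s) = -7/8 + ((s² + 5*s) - 3)/8 = -7/8 + (-3 + s² + 5*s)/8 = -7/8 + (-3/8 + s²/8 + 5*s/8) = -5/4 + s²/8 + 5*s/8)
P(K, r) = 88 + 72*K (P(K, r) = 8*(9*K + 11) = 8*(11 + 9*K) = 88 + 72*K)
(Z(13) + 112)*P(D, -4*2) = ((-5/4 + (⅛)*13² + (5/8)*13) + 112)*(88 + 72*(-10)) = ((-5/4 + (⅛)*169 + 65/8) + 112)*(88 - 720) = ((-5/4 + 169/8 + 65/8) + 112)*(-632) = (28 + 112)*(-632) = 140*(-632) = -88480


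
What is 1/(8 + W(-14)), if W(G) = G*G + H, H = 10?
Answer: 1/214 ≈ 0.0046729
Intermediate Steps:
W(G) = 10 + G² (W(G) = G*G + 10 = G² + 10 = 10 + G²)
1/(8 + W(-14)) = 1/(8 + (10 + (-14)²)) = 1/(8 + (10 + 196)) = 1/(8 + 206) = 1/214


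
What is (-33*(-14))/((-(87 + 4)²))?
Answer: -66/1183 ≈ -0.055790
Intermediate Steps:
(-33*(-14))/((-(87 + 4)²)) = 462/((-1*91²)) = 462/((-1*8281)) = 462/(-8281) = 462*(-1/8281) = -66/1183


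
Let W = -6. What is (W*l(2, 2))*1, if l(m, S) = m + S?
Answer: -24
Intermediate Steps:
l(m, S) = S + m
(W*l(2, 2))*1 = -6*(2 + 2)*1 = -6*4*1 = -24*1 = -24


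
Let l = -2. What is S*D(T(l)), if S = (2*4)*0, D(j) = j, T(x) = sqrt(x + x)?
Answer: 0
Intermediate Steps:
T(x) = sqrt(2)*sqrt(x) (T(x) = sqrt(2*x) = sqrt(2)*sqrt(x))
S = 0 (S = 8*0 = 0)
S*D(T(l)) = 0*(sqrt(2)*sqrt(-2)) = 0*(sqrt(2)*(I*sqrt(2))) = 0*(2*I) = 0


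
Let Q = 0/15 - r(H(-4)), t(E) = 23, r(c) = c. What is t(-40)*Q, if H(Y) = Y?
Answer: 92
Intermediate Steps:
Q = 4 (Q = 0/15 - 1*(-4) = 0*(1/15) + 4 = 0 + 4 = 4)
t(-40)*Q = 23*4 = 92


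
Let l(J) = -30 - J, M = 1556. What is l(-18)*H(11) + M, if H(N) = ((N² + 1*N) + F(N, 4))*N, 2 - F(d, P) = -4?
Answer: -16660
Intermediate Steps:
F(d, P) = 6 (F(d, P) = 2 - 1*(-4) = 2 + 4 = 6)
H(N) = N*(6 + N + N²) (H(N) = ((N² + 1*N) + 6)*N = ((N² + N) + 6)*N = ((N + N²) + 6)*N = (6 + N + N²)*N = N*(6 + N + N²))
l(-18)*H(11) + M = (-30 - 1*(-18))*(11*(6 + 11 + 11²)) + 1556 = (-30 + 18)*(11*(6 + 11 + 121)) + 1556 = -132*138 + 1556 = -12*1518 + 1556 = -18216 + 1556 = -16660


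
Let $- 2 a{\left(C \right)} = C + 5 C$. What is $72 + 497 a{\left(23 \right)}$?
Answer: $-34221$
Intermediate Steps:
$a{\left(C \right)} = - 3 C$ ($a{\left(C \right)} = - \frac{C + 5 C}{2} = - \frac{6 C}{2} = - 3 C$)
$72 + 497 a{\left(23 \right)} = 72 + 497 \left(\left(-3\right) 23\right) = 72 + 497 \left(-69\right) = 72 - 34293 = -34221$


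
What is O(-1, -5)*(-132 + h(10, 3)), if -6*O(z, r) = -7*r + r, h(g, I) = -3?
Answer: 675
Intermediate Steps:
O(z, r) = r (O(z, r) = -(-7*r + r)/6 = -(-1)*r = r)
O(-1, -5)*(-132 + h(10, 3)) = -5*(-132 - 3) = -5*(-135) = 675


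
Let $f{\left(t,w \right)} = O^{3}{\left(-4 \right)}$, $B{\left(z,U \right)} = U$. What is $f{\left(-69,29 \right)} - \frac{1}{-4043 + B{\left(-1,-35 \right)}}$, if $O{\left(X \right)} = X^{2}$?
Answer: $\frac{16703489}{4078} \approx 4096.0$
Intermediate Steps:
$f{\left(t,w \right)} = 4096$ ($f{\left(t,w \right)} = \left(\left(-4\right)^{2}\right)^{3} = 16^{3} = 4096$)
$f{\left(-69,29 \right)} - \frac{1}{-4043 + B{\left(-1,-35 \right)}} = 4096 - \frac{1}{-4043 - 35} = 4096 - \frac{1}{-4078} = 4096 - - \frac{1}{4078} = 4096 + \frac{1}{4078} = \frac{16703489}{4078}$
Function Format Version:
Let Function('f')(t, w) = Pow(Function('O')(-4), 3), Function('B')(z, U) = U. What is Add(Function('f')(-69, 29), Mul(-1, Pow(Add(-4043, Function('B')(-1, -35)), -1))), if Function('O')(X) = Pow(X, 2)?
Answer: Rational(16703489, 4078) ≈ 4096.0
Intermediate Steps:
Function('f')(t, w) = 4096 (Function('f')(t, w) = Pow(Pow(-4, 2), 3) = Pow(16, 3) = 4096)
Add(Function('f')(-69, 29), Mul(-1, Pow(Add(-4043, Function('B')(-1, -35)), -1))) = Add(4096, Mul(-1, Pow(Add(-4043, -35), -1))) = Add(4096, Mul(-1, Pow(-4078, -1))) = Add(4096, Mul(-1, Rational(-1, 4078))) = Add(4096, Rational(1, 4078)) = Rational(16703489, 4078)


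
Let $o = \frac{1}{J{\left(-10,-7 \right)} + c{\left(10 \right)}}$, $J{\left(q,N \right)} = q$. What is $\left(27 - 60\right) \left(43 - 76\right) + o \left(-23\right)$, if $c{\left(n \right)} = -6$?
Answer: $\frac{17447}{16} \approx 1090.4$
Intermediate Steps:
$o = - \frac{1}{16}$ ($o = \frac{1}{-10 - 6} = \frac{1}{-16} = - \frac{1}{16} \approx -0.0625$)
$\left(27 - 60\right) \left(43 - 76\right) + o \left(-23\right) = \left(27 - 60\right) \left(43 - 76\right) - - \frac{23}{16} = \left(-33\right) \left(-33\right) + \frac{23}{16} = 1089 + \frac{23}{16} = \frac{17447}{16}$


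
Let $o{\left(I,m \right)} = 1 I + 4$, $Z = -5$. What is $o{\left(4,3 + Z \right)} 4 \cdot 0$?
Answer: $0$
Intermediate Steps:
$o{\left(I,m \right)} = 4 + I$ ($o{\left(I,m \right)} = I + 4 = 4 + I$)
$o{\left(4,3 + Z \right)} 4 \cdot 0 = \left(4 + 4\right) 4 \cdot 0 = 8 \cdot 4 \cdot 0 = 32 \cdot 0 = 0$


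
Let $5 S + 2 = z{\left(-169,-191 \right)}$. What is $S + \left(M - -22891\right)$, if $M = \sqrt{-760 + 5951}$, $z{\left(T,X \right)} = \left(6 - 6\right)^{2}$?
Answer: $\frac{114453}{5} + \sqrt{5191} \approx 22963.0$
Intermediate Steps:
$z{\left(T,X \right)} = 0$ ($z{\left(T,X \right)} = 0^{2} = 0$)
$S = - \frac{2}{5}$ ($S = - \frac{2}{5} + \frac{1}{5} \cdot 0 = - \frac{2}{5} + 0 = - \frac{2}{5} \approx -0.4$)
$M = \sqrt{5191} \approx 72.049$
$S + \left(M - -22891\right) = - \frac{2}{5} + \left(\sqrt{5191} - -22891\right) = - \frac{2}{5} + \left(\sqrt{5191} + 22891\right) = - \frac{2}{5} + \left(22891 + \sqrt{5191}\right) = \frac{114453}{5} + \sqrt{5191}$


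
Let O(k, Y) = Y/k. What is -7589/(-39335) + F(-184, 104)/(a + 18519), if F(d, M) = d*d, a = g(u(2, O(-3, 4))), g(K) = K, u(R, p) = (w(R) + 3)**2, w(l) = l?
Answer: 92028511/45589265 ≈ 2.0186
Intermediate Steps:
u(R, p) = (3 + R)**2 (u(R, p) = (R + 3)**2 = (3 + R)**2)
a = 25 (a = (3 + 2)**2 = 5**2 = 25)
F(d, M) = d**2
-7589/(-39335) + F(-184, 104)/(a + 18519) = -7589/(-39335) + (-184)**2/(25 + 18519) = -7589*(-1/39335) + 33856/18544 = 7589/39335 + 33856*(1/18544) = 7589/39335 + 2116/1159 = 92028511/45589265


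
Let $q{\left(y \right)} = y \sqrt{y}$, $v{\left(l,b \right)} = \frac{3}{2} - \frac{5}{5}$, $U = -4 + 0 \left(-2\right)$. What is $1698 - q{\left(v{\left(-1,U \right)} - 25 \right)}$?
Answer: $1698 + \frac{343 i \sqrt{2}}{4} \approx 1698.0 + 121.27 i$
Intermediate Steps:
$U = -4$ ($U = -4 + 0 = -4$)
$v{\left(l,b \right)} = \frac{1}{2}$ ($v{\left(l,b \right)} = 3 \cdot \frac{1}{2} - 1 = \frac{3}{2} - 1 = \frac{1}{2}$)
$q{\left(y \right)} = y^{\frac{3}{2}}$
$1698 - q{\left(v{\left(-1,U \right)} - 25 \right)} = 1698 - \left(\frac{1}{2} - 25\right)^{\frac{3}{2}} = 1698 - \left(- \frac{49}{2}\right)^{\frac{3}{2}} = 1698 - - \frac{343 i \sqrt{2}}{4} = 1698 + \frac{343 i \sqrt{2}}{4}$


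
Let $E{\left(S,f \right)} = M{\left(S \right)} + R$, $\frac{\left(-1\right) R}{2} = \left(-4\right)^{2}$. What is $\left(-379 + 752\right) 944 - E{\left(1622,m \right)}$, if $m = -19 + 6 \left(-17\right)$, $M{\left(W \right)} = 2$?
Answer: $352142$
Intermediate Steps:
$R = -32$ ($R = - 2 \left(-4\right)^{2} = \left(-2\right) 16 = -32$)
$m = -121$ ($m = -19 - 102 = -121$)
$E{\left(S,f \right)} = -30$ ($E{\left(S,f \right)} = 2 - 32 = -30$)
$\left(-379 + 752\right) 944 - E{\left(1622,m \right)} = \left(-379 + 752\right) 944 - -30 = 373 \cdot 944 + 30 = 352112 + 30 = 352142$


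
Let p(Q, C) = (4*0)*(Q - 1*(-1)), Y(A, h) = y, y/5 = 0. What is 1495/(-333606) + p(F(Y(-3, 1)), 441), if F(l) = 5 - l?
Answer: -115/25662 ≈ -0.0044813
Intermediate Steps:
y = 0 (y = 5*0 = 0)
Y(A, h) = 0
p(Q, C) = 0 (p(Q, C) = 0*(Q + 1) = 0*(1 + Q) = 0)
1495/(-333606) + p(F(Y(-3, 1)), 441) = 1495/(-333606) + 0 = 1495*(-1/333606) + 0 = -115/25662 + 0 = -115/25662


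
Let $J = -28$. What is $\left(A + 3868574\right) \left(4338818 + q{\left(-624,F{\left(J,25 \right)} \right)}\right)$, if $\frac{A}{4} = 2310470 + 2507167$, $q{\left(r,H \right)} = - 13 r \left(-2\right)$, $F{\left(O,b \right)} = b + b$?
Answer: $100021029922468$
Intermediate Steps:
$F{\left(O,b \right)} = 2 b$
$q{\left(r,H \right)} = 26 r$
$A = 19270548$ ($A = 4 \left(2310470 + 2507167\right) = 4 \cdot 4817637 = 19270548$)
$\left(A + 3868574\right) \left(4338818 + q{\left(-624,F{\left(J,25 \right)} \right)}\right) = \left(19270548 + 3868574\right) \left(4338818 + 26 \left(-624\right)\right) = 23139122 \left(4338818 - 16224\right) = 23139122 \cdot 4322594 = 100021029922468$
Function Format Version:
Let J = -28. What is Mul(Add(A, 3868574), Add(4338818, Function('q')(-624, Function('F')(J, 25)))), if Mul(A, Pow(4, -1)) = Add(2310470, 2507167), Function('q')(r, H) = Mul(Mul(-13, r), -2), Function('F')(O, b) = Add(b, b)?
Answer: 100021029922468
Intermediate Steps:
Function('F')(O, b) = Mul(2, b)
Function('q')(r, H) = Mul(26, r)
A = 19270548 (A = Mul(4, Add(2310470, 2507167)) = Mul(4, 4817637) = 19270548)
Mul(Add(A, 3868574), Add(4338818, Function('q')(-624, Function('F')(J, 25)))) = Mul(Add(19270548, 3868574), Add(4338818, Mul(26, -624))) = Mul(23139122, Add(4338818, -16224)) = Mul(23139122, 4322594) = 100021029922468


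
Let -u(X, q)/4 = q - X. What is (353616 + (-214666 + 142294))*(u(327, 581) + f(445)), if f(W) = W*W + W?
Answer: 55532752776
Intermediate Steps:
u(X, q) = -4*q + 4*X (u(X, q) = -4*(q - X) = -4*q + 4*X)
f(W) = W + W**2 (f(W) = W**2 + W = W + W**2)
(353616 + (-214666 + 142294))*(u(327, 581) + f(445)) = (353616 + (-214666 + 142294))*((-4*581 + 4*327) + 445*(1 + 445)) = (353616 - 72372)*((-2324 + 1308) + 445*446) = 281244*(-1016 + 198470) = 281244*197454 = 55532752776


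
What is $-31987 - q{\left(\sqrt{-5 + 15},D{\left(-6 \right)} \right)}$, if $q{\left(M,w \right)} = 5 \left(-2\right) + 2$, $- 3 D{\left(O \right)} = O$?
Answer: $-31979$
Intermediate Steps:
$D{\left(O \right)} = - \frac{O}{3}$
$q{\left(M,w \right)} = -8$ ($q{\left(M,w \right)} = -10 + 2 = -8$)
$-31987 - q{\left(\sqrt{-5 + 15},D{\left(-6 \right)} \right)} = -31987 - -8 = -31987 + 8 = -31979$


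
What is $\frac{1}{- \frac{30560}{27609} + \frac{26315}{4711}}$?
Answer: $\frac{130065999}{582562675} \approx 0.22327$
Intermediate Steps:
$\frac{1}{- \frac{30560}{27609} + \frac{26315}{4711}} = \frac{1}{\frac{582562675}{130065999}} = \frac{130065999}{582562675}$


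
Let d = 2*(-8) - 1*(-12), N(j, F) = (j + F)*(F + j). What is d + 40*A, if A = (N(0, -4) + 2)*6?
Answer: 4316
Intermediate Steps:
N(j, F) = (F + j)**2 (N(j, F) = (F + j)*(F + j) = (F + j)**2)
A = 108 (A = ((-4 + 0)**2 + 2)*6 = ((-4)**2 + 2)*6 = (16 + 2)*6 = 18*6 = 108)
d = -4 (d = -16 + 12 = -4)
d + 40*A = -4 + 40*108 = -4 + 4320 = 4316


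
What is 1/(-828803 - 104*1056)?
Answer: -1/938627 ≈ -1.0654e-6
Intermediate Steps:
1/(-828803 - 104*1056) = 1/(-828803 - 109824) = 1/(-938627) = -1/938627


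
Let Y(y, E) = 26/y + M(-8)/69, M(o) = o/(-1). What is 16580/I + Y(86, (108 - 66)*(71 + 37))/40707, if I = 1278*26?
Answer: 55625971888/111477788487 ≈ 0.49899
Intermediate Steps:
M(o) = -o (M(o) = o*(-1) = -o)
I = 33228
Y(y, E) = 8/69 + 26/y (Y(y, E) = 26/y - 1*(-8)/69 = 26/y + 8*(1/69) = 26/y + 8/69 = 8/69 + 26/y)
16580/I + Y(86, (108 - 66)*(71 + 37))/40707 = 16580/33228 + (8/69 + 26/86)/40707 = 16580*(1/33228) + (8/69 + 26*(1/86))*(1/40707) = 4145/8307 + (8/69 + 13/43)*(1/40707) = 4145/8307 + (1241/2967)*(1/40707) = 4145/8307 + 1241/120777669 = 55625971888/111477788487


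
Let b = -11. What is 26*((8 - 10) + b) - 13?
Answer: -351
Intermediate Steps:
26*((8 - 10) + b) - 13 = 26*((8 - 10) - 11) - 13 = 26*(-2 - 11) - 13 = 26*(-13) - 13 = -338 - 13 = -351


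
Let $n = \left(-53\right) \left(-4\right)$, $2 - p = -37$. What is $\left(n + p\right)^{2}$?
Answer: $63001$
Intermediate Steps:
$p = 39$ ($p = 2 - -37 = 2 + 37 = 39$)
$n = 212$
$\left(n + p\right)^{2} = \left(212 + 39\right)^{2} = 251^{2} = 63001$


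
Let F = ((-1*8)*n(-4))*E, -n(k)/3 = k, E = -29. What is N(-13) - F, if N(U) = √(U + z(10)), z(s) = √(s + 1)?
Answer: -2784 + I*√(13 - √11) ≈ -2784.0 + 3.1118*I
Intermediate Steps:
n(k) = -3*k
z(s) = √(1 + s)
F = 2784 (F = ((-1*8)*(-3*(-4)))*(-29) = -8*12*(-29) = -96*(-29) = 2784)
N(U) = √(U + √11) (N(U) = √(U + √(1 + 10)) = √(U + √11))
N(-13) - F = √(-13 + √11) - 1*2784 = √(-13 + √11) - 2784 = -2784 + √(-13 + √11)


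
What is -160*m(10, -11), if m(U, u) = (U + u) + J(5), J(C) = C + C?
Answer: -1440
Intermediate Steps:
J(C) = 2*C
m(U, u) = 10 + U + u (m(U, u) = (U + u) + 2*5 = (U + u) + 10 = 10 + U + u)
-160*m(10, -11) = -160*(10 + 10 - 11) = -160*9 = -1440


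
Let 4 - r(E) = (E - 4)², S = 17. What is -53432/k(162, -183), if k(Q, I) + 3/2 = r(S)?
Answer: 106864/333 ≈ 320.91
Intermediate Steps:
r(E) = 4 - (-4 + E)² (r(E) = 4 - (E - 4)² = 4 - (-4 + E)²)
k(Q, I) = -333/2 (k(Q, I) = -3/2 + (4 - (-4 + 17)²) = -3/2 + (4 - 1*13²) = -3/2 + (4 - 1*169) = -3/2 + (4 - 169) = -3/2 - 165 = -333/2)
-53432/k(162, -183) = -53432/(-333/2) = -53432*(-2/333) = 106864/333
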